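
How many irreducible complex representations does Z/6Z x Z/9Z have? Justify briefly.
54

Proof sketch: The number of irreducible complex representations of a finite group equals its number of conjugacy classes. Z/6Z x Z/9Z is abelian of order 54, so every element is its own conjugacy class: 54 classes, so Z/6Z x Z/9Z (order 54) has exactly 54 irreducible complex representations.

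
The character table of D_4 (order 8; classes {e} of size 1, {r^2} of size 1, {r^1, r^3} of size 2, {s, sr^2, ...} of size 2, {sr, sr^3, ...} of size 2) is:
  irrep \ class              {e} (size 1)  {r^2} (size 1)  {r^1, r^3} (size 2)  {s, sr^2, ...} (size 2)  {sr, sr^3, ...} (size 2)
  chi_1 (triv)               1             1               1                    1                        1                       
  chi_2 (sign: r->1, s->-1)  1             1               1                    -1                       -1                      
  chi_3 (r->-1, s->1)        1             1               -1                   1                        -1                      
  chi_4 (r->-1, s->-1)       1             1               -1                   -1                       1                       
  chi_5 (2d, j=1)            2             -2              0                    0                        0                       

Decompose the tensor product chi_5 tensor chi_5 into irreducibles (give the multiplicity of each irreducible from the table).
chi_5 tensor chi_5 = chi_1 + chi_2 + chi_3 + chi_4 (all other irreducibles have multiplicity 0).

Argument: The character of a tensor product is the pointwise product (chi_5 * chi_5)(C) = chi_5(C) * chi_5(C):
  {e}: (2)*(2), {r^2}: (-2)*(-2), {r^1, r^3}: (0)*(0), {s, sr^2, ...}: (0)*(0), {sr, sr^3, ...}: (0)*(0)
so (chi_5 * chi_5) takes values
  {e} -> 4, {r^2} -> 4, {r^1, r^3} -> 0, {s, sr^2, ...} -> 0, {sr, sr^3, ...} -> 0.
Now take the inner product of this character with each irreducible chi from the table, <chi_5*chi_5, chi> = (1/8) sum_C |C| (chi_5*chi_5)(C) conj(chi(C)):
  <chi_5*chi_5, chi_1> = (1/8)[1*(4)*conj(1) + 1*(4)*conj(1) + 2*(0)*conj(1) + 2*(0)*conj(1) + 2*(0)*conj(1)]
      = (1/8)[(4) + (4) + (0) + (0) + (0)] = 8/8 = 1
  <chi_5*chi_5, chi_2> = (1/8)[1*(4)*conj(1) + 1*(4)*conj(1) + 2*(0)*conj(1) + 2*(0)*conj(-1) + 2*(0)*conj(-1)]
      = (1/8)[(4) + (4) + (0) + (0) + (0)] = 8/8 = 1
  <chi_5*chi_5, chi_3> = (1/8)[1*(4)*conj(1) + 1*(4)*conj(1) + 2*(0)*conj(-1) + 2*(0)*conj(1) + 2*(0)*conj(-1)]
      = (1/8)[(4) + (4) + (0) + (0) + (0)] = 8/8 = 1
  <chi_5*chi_5, chi_4> = (1/8)[1*(4)*conj(1) + 1*(4)*conj(1) + 2*(0)*conj(-1) + 2*(0)*conj(-1) + 2*(0)*conj(1)]
      = (1/8)[(4) + (4) + (0) + (0) + (0)] = 8/8 = 1
  <chi_5*chi_5, chi_5> = (1/8)[1*(4)*conj(2) + 1*(4)*conj(-2) + 2*(0)*conj(0) + 2*(0)*conj(0) + 2*(0)*conj(0)]
      = (1/8)[(8) + (-8) + (0) + (0) + (0)] = 0/8 = 0
Hence the multiplicities are chi_1: 1, chi_2: 1, chi_3: 1, chi_4: 1. Dimension check: dim(chi_5)*dim(chi_5) = 2*2 = 4 and sum (mult * dim) = 1*1 + 1*1 + 1*1 + 1*1 = 4.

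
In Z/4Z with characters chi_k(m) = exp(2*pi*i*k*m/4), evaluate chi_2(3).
chi_2(3) = zeta_4^6 = -1

Derivation: chi_2(3) = zeta_4^(2*3) = zeta_4^6. Since zeta_4^4 = 1, this equals zeta_4^2 = exp(2*pi*i*2/4) = -1.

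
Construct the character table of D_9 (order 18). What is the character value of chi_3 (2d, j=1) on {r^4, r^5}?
Conjugacy classes: {e} of size 1, {r^1, r^8} of size 2, {r^2, r^7} of size 2, {r^3, r^6} of size 2, {r^4, r^5} of size 2, {s, sr, ..., sr^8} of size 9.
Character table:
  irrep \ class              {e} (size 1)  {r^1, r^8} (size 2)  {r^2, r^7} (size 2)  {r^3, r^6} (size 2)  {r^4, r^5} (size 2)  {s, sr, ..., sr^8} (size 9)
  chi_1 (triv)               1             1                    1                    1                    1                    1                          
  chi_2 (sign: r->1, s->-1)  1             1                    1                    1                    1                    -1                         
  chi_3 (2d, j=1)            2             2*cos(2*pi/9)        2*cos(4*pi/9)        -1                   -2*cos(pi/9)         0                          
  chi_4 (2d, j=2)            2             2*cos(4*pi/9)        -2*cos(pi/9)         -1                   2*cos(2*pi/9)        0                          
  chi_5 (2d, j=3)            2             -1                   -1                   2                    -1                   0                          
  chi_6 (2d, j=4)            2             -2*cos(pi/9)         2*cos(2*pi/9)        -1                   2*cos(4*pi/9)        0                          

Spot check: chi_3 (2d, j=1) on {r^4, r^5} = -2*cos(pi/9).

Explanation: D_9 has order 2*9 = 18 with 6 conjugacy classes, hence 6 irreducibles. Sum of squared dims 1 + 1 + 4 + 4 + 4 + 4 = 18 = |G|. Linear characters come from the abelianisation; the 2-dimensional irreps have character r^k -> 2*cos(2*pi*j*k/9), reflections -> 0.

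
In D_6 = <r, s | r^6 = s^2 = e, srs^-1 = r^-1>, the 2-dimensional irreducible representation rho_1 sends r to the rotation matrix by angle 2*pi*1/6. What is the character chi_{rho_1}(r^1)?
chi_{rho_1}(r^1) = 2*cos(2*pi*1*1/6) = 1

Proof sketch: rho_1(r^1) is rotation by angle 2*pi*1*1/6, whose trace is 2*cos(2*pi*1*1/6) = 1.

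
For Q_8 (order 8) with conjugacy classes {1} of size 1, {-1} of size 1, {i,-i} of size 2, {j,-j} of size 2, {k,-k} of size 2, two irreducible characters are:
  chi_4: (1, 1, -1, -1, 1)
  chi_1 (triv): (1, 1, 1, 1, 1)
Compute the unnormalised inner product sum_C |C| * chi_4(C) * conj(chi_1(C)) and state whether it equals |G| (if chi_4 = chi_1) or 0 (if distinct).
Sum = 0; so <chi_4, chi_1> = 0 (distinct irreducibles are orthogonal).

Explanation: Compute term by term over conjugacy classes (|C| * chi_4(C) * conj(chi_1(C))):
  1*(1)*conj(1) + 1*(1)*conj(1) + 2*(-1)*conj(1) + 2*(-1)*conj(1) + 2*(1)*conj(1)
  = (1) + (1) + (-2) + (-2) + (2)
  = 0.
Dividing by |G| = 8 gives 0/8 = 0, matching the row-orthogonality relation <chi_4, chi_1> = [chi_4 = chi_1].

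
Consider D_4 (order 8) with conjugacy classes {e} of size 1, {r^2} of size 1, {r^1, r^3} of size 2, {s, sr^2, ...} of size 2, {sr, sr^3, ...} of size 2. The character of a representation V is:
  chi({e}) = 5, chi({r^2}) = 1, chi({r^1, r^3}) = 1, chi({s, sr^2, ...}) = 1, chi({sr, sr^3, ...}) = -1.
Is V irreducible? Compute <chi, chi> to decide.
Not irreducible (reducible): <chi, chi> = 4 > 1.

Justification: <chi, chi> = (1/|G|) sum_C |C| * |chi(C)|^2 = (1/8)[1*|5|^2 + 1*|1|^2 + 2*|1|^2 + 2*|1|^2 + 2*|-1|^2]
  = (1/8)[(25) + (1) + (2) + (2) + (2)] = 32/8 = 4.
A character is irreducible iff <chi, chi> = 1, so this representation is reducible.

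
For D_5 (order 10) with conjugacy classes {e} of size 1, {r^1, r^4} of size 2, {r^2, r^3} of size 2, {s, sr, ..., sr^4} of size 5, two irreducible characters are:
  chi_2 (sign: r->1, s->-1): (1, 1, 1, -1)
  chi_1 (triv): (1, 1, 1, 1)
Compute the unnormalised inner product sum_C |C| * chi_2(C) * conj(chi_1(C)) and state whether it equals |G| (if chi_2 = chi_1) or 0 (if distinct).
Sum = 0; so <chi_2, chi_1> = 0 (distinct irreducibles are orthogonal).

Argument: Compute term by term over conjugacy classes (|C| * chi_2(C) * conj(chi_1(C))):
  1*(1)*conj(1) + 2*(1)*conj(1) + 2*(1)*conj(1) + 5*(-1)*conj(1)
  = (1) + (2) + (2) + (-5)
  = 0.
Dividing by |G| = 10 gives 0/10 = 0, matching the row-orthogonality relation <chi_2, chi_1> = [chi_2 = chi_1].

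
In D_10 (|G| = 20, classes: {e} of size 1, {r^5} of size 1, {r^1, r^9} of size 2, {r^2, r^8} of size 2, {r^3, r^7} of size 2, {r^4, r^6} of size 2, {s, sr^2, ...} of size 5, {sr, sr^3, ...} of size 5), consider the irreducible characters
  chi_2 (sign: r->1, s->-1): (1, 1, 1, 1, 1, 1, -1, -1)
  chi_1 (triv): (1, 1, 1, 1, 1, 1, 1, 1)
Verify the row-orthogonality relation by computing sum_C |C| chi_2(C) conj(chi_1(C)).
Sum = 0; so <chi_2, chi_1> = 0 (distinct irreducibles are orthogonal).

Compute term by term over conjugacy classes (|C| * chi_2(C) * conj(chi_1(C))):
  1*(1)*conj(1) + 1*(1)*conj(1) + 2*(1)*conj(1) + 2*(1)*conj(1) + 2*(1)*conj(1) + 2*(1)*conj(1) + 5*(-1)*conj(1) + 5*(-1)*conj(1)
  = (1) + (1) + (2) + (2) + (2) + (2) + (-5) + (-5)
  = 0.
Dividing by |G| = 20 gives 0/20 = 0, matching the row-orthogonality relation <chi_2, chi_1> = [chi_2 = chi_1].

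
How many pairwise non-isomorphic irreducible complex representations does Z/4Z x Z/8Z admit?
32

Explanation: The number of irreducible complex representations of a finite group equals its number of conjugacy classes. Z/4Z x Z/8Z is abelian of order 32, so every element is its own conjugacy class: 32 classes, so Z/4Z x Z/8Z (order 32) has exactly 32 irreducible complex representations.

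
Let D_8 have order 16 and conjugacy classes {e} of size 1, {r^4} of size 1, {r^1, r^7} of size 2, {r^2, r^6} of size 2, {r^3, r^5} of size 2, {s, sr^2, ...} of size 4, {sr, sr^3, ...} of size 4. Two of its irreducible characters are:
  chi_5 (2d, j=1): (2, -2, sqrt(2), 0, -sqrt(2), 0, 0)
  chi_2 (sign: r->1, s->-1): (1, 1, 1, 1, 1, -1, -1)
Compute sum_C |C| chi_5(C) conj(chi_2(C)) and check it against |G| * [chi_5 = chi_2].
Sum = 0; so <chi_5, chi_2> = 0 (distinct irreducibles are orthogonal).

Argument: Compute term by term over conjugacy classes (|C| * chi_5(C) * conj(chi_2(C))):
  1*(2)*conj(1) + 1*(-2)*conj(1) + 2*(sqrt(2))*conj(1) + 2*(0)*conj(1) + 2*(-sqrt(2))*conj(1) + 4*(0)*conj(-1) + 4*(0)*conj(-1)
  = (2) + (-2) + (2*sqrt(2)) + (0) + (-2*sqrt(2)) + (0) + (0)
  = 0.
Dividing by |G| = 16 gives 0/16 = 0, matching the row-orthogonality relation <chi_5, chi_2> = [chi_5 = chi_2].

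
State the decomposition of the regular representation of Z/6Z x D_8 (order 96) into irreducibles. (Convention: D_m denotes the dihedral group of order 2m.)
Each irreducible V_i of dimension d_i appears with multiplicity d_i, i.e. rho_reg = (direct sum over all irreducibles V_i) d_i V_i. The irreducible dimensions for Z/6Z x D_8 are 1, 1, 1, 1, 1, 1, 1, 1, 1, 1, 1, 1, 1, 1, 1, 1, 1, 1, 1, 1, 1, 1, 1, 1, 2, 2, 2, 2, 2, 2, 2, 2, 2, 2, 2, 2, 2, 2, 2, 2, 2, 2: 24 irreducibles of dimension 1, each with multiplicity 1; 18 irreducibles of dimension 2, each with multiplicity 2. Total dimension 24*1*1 + 18*2*2 = 96 = |G|.

Reasoning: General theorem: in the regular representation of a finite group G, each irreducible appears with multiplicity equal to its dimension. Check: dim(rho_reg) = sum d_i^2 = 1 + 1 + 1 + 1 + 1 + 1 + 1 + 1 + 1 + 1 + 1 + 1 + 1 + 1 + 1 + 1 + 1 + 1 + 1 + 1 + 1 + 1 + 1 + 1 + 4 + 4 + 4 + 4 + 4 + 4 + 4 + 4 + 4 + 4 + 4 + 4 + 4 + 4 + 4 + 4 + 4 + 4 = 96 = |G|.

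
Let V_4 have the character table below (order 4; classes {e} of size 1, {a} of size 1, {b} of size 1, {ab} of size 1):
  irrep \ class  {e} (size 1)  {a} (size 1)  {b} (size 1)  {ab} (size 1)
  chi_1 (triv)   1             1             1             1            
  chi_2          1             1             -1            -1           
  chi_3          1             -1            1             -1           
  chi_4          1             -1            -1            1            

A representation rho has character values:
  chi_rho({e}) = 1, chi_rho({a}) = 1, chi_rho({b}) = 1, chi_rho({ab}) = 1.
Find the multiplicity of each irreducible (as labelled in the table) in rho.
Multiplicities: chi_1: 1, chi_2: 0, chi_3: 0, chi_4: 0.

Argument: Use <chi_rho, chi> = (1/|G|) sum_C |C| * chi_rho(C) * conj(chi(C)) with |G| = 4 for each irreducible chi in the table:
  <chi_rho, chi_1> = (1/4)[1*(1)*conj(1) + 1*(1)*conj(1) + 1*(1)*conj(1) + 1*(1)*conj(1)]
      = (1/4)[(1) + (1) + (1) + (1)] = 4/4 = 1
  <chi_rho, chi_2> = (1/4)[1*(1)*conj(1) + 1*(1)*conj(1) + 1*(1)*conj(-1) + 1*(1)*conj(-1)]
      = (1/4)[(1) + (1) + (-1) + (-1)] = 0/4 = 0
  <chi_rho, chi_3> = (1/4)[1*(1)*conj(1) + 1*(1)*conj(-1) + 1*(1)*conj(1) + 1*(1)*conj(-1)]
      = (1/4)[(1) + (-1) + (1) + (-1)] = 0/4 = 0
  <chi_rho, chi_4> = (1/4)[1*(1)*conj(1) + 1*(1)*conj(-1) + 1*(1)*conj(-1) + 1*(1)*conj(1)]
      = (1/4)[(1) + (-1) + (-1) + (1)] = 0/4 = 0
Dimension check: dim(rho) = sum (mult * dim) = 1*1 + 0*1 + 0*1 + 0*1 = 1 = chi_rho(e) = 1.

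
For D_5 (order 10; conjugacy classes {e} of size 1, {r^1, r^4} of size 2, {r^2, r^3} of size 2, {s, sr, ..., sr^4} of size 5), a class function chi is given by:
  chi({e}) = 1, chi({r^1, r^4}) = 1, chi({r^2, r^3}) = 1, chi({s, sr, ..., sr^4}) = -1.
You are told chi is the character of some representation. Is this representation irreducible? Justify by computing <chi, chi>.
Irreducible: <chi, chi> = 1.

Explanation: <chi, chi> = (1/|G|) sum_C |C| * |chi(C)|^2 = (1/10)[1*|1|^2 + 2*|1|^2 + 2*|1|^2 + 5*|-1|^2]
  = (1/10)[(1) + (2) + (2) + (5)] = 10/10 = 1.
A character is irreducible iff <chi, chi> = 1, so this representation is irreducible.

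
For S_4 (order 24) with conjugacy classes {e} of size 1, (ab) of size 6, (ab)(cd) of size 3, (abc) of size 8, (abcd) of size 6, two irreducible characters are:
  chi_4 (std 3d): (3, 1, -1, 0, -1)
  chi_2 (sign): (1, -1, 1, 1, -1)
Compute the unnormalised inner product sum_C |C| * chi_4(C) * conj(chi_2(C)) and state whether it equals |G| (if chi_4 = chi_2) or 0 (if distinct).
Sum = 0; so <chi_4, chi_2> = 0 (distinct irreducibles are orthogonal).

Explanation: Compute term by term over conjugacy classes (|C| * chi_4(C) * conj(chi_2(C))):
  1*(3)*conj(1) + 6*(1)*conj(-1) + 3*(-1)*conj(1) + 8*(0)*conj(1) + 6*(-1)*conj(-1)
  = (3) + (-6) + (-3) + (0) + (6)
  = 0.
Dividing by |G| = 24 gives 0/24 = 0, matching the row-orthogonality relation <chi_4, chi_2> = [chi_4 = chi_2].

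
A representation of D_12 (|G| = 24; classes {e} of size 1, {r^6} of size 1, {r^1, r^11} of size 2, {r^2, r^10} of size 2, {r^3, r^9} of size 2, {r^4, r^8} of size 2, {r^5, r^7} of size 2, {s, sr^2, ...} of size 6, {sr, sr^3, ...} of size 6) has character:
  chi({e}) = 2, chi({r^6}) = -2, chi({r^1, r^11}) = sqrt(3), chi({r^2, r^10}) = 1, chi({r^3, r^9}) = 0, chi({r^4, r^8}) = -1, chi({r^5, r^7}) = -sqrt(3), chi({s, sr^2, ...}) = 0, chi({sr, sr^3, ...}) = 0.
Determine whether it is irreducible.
Irreducible: <chi, chi> = 1.

Reasoning: <chi, chi> = (1/|G|) sum_C |C| * |chi(C)|^2 = (1/24)[1*|2|^2 + 1*|-2|^2 + 2*|sqrt(3)|^2 + 2*|1|^2 + 2*|0|^2 + 2*|-1|^2 + 2*|-sqrt(3)|^2 + 6*|0|^2 + 6*|0|^2]
  = (1/24)[(4) + (4) + (6) + (2) + (0) + (2) + (6) + (0) + (0)] = 24/24 = 1.
A character is irreducible iff <chi, chi> = 1, so this representation is irreducible.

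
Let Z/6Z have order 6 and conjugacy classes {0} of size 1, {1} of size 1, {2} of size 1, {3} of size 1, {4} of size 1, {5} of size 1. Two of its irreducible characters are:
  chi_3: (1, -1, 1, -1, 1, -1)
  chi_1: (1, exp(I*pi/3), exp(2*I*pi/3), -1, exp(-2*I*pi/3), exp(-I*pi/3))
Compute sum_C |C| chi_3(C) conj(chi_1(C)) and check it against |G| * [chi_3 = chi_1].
Sum = 0; so <chi_3, chi_1> = 0 (distinct irreducibles are orthogonal).

Explanation: Compute term by term over conjugacy classes (|C| * chi_3(C) * conj(chi_1(C))):
  1*(1)*conj(1) + 1*(-1)*conj(exp(I*pi/3)) + 1*(1)*conj(exp(2*I*pi/3)) + 1*(-1)*conj(-1) + 1*(1)*conj(exp(-2*I*pi/3)) + 1*(-1)*conj(exp(-I*pi/3))
  = (1) + (-exp(-I*pi/3)) + (exp(-2*I*pi/3)) + (1) + (exp(2*I*pi/3)) + (-exp(I*pi/3))
  = 0.
(Exp terms are combined using exp(i*s)*conj(exp(i*t)) = exp(i*(s-t)), and sums of them are collapsed using the identity that for every m > 1 the m distinct m-th roots of unity sum to 0, e.g. 1 + exp(2*I*pi/3) + exp(-2*I*pi/3) = 0.)
Dividing by |G| = 6 gives 0/6 = 0, matching the row-orthogonality relation <chi_3, chi_1> = [chi_3 = chi_1].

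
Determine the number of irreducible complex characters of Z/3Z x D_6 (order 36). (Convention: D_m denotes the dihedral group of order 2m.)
18

Why: The number of irreducible complex representations of a finite group equals its number of conjugacy classes. For a direct product, #classes(G x H) = #classes(G) * #classes(H). Z/3Z has 3 classes (abelian), D_6 has 6 classes, so 3 * 6 = 18, so Z/3Z x D_6 (order 36) has exactly 18 irreducible complex representations.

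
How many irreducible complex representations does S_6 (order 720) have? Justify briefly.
11

Justification: The number of irreducible complex representations of a finite group equals its number of conjugacy classes. Conjugacy classes in S_6 correspond to cycle types, i.e. partitions of 6; there are p(6) = 11 of them, so S_6 (order 720) has exactly 11 irreducible complex representations.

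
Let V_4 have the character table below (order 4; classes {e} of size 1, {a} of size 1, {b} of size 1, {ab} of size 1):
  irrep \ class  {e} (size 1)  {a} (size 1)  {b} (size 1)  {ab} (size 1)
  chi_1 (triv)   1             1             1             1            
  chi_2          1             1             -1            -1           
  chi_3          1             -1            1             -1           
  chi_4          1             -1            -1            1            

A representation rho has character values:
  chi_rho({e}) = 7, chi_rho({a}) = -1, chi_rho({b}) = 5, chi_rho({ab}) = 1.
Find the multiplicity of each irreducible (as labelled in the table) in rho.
Multiplicities: chi_1: 3, chi_2: 0, chi_3: 3, chi_4: 1.

Argument: Use <chi_rho, chi> = (1/|G|) sum_C |C| * chi_rho(C) * conj(chi(C)) with |G| = 4 for each irreducible chi in the table:
  <chi_rho, chi_1> = (1/4)[1*(7)*conj(1) + 1*(-1)*conj(1) + 1*(5)*conj(1) + 1*(1)*conj(1)]
      = (1/4)[(7) + (-1) + (5) + (1)] = 12/4 = 3
  <chi_rho, chi_2> = (1/4)[1*(7)*conj(1) + 1*(-1)*conj(1) + 1*(5)*conj(-1) + 1*(1)*conj(-1)]
      = (1/4)[(7) + (-1) + (-5) + (-1)] = 0/4 = 0
  <chi_rho, chi_3> = (1/4)[1*(7)*conj(1) + 1*(-1)*conj(-1) + 1*(5)*conj(1) + 1*(1)*conj(-1)]
      = (1/4)[(7) + (1) + (5) + (-1)] = 12/4 = 3
  <chi_rho, chi_4> = (1/4)[1*(7)*conj(1) + 1*(-1)*conj(-1) + 1*(5)*conj(-1) + 1*(1)*conj(1)]
      = (1/4)[(7) + (1) + (-5) + (1)] = 4/4 = 1
Dimension check: dim(rho) = sum (mult * dim) = 3*1 + 0*1 + 3*1 + 1*1 = 7 = chi_rho(e) = 7.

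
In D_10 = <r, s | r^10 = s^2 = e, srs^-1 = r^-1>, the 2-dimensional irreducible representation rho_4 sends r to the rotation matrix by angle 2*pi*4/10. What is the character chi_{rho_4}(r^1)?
chi_{rho_4}(r^1) = 2*cos(2*pi*4*1/10) = -sqrt(5)/2 - 1/2

Explanation: rho_4(r^1) is rotation by angle 2*pi*4*1/10, whose trace is 2*cos(2*pi*4*1/10) = -sqrt(5)/2 - 1/2.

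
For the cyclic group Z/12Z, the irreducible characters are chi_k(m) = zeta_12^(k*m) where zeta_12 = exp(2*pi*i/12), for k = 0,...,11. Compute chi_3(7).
chi_3(7) = zeta_12^21 = -I

Reasoning: chi_3(7) = zeta_12^(3*7) = zeta_12^21. Since zeta_12^12 = 1, this equals zeta_12^9 = exp(2*pi*i*9/12) = -I.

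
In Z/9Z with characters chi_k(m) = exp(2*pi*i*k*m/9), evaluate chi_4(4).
chi_4(4) = zeta_9^16 = exp(-4*I*pi/9)

Explanation: chi_4(4) = zeta_9^(4*4) = zeta_9^16. Since zeta_9^9 = 1, this equals zeta_9^7 = exp(2*pi*i*7/9) = exp(-4*I*pi/9).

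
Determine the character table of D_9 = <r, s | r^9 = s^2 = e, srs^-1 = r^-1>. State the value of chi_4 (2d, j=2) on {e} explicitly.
Conjugacy classes: {e} of size 1, {r^1, r^8} of size 2, {r^2, r^7} of size 2, {r^3, r^6} of size 2, {r^4, r^5} of size 2, {s, sr, ..., sr^8} of size 9.
Character table:
  irrep \ class              {e} (size 1)  {r^1, r^8} (size 2)  {r^2, r^7} (size 2)  {r^3, r^6} (size 2)  {r^4, r^5} (size 2)  {s, sr, ..., sr^8} (size 9)
  chi_1 (triv)               1             1                    1                    1                    1                    1                          
  chi_2 (sign: r->1, s->-1)  1             1                    1                    1                    1                    -1                         
  chi_3 (2d, j=1)            2             2*cos(2*pi/9)        2*cos(4*pi/9)        -1                   -2*cos(pi/9)         0                          
  chi_4 (2d, j=2)            2             2*cos(4*pi/9)        -2*cos(pi/9)         -1                   2*cos(2*pi/9)        0                          
  chi_5 (2d, j=3)            2             -1                   -1                   2                    -1                   0                          
  chi_6 (2d, j=4)            2             -2*cos(pi/9)         2*cos(2*pi/9)        -1                   2*cos(4*pi/9)        0                          

Spot check: chi_4 (2d, j=2) on {e} = 2.

Working: D_9 has order 2*9 = 18 with 6 conjugacy classes, hence 6 irreducibles. Sum of squared dims 1 + 1 + 4 + 4 + 4 + 4 = 18 = |G|. Linear characters come from the abelianisation; the 2-dimensional irreps have character r^k -> 2*cos(2*pi*j*k/9), reflections -> 0.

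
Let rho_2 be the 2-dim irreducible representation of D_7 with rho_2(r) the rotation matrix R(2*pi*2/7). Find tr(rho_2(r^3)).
chi_{rho_2}(r^3) = 2*cos(2*pi*2*3/7) = 2*cos(2*pi/7)

Argument: rho_2(r^3) is rotation by angle 2*pi*2*3/7, whose trace is 2*cos(2*pi*2*3/7) = 2*cos(2*pi/7).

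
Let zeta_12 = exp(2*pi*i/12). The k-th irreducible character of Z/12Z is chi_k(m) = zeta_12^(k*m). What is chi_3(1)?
chi_3(1) = zeta_12^3 = I

Proof sketch: chi_3(1) = zeta_12^(3*1) = zeta_12^3. Since zeta_12^12 = 1, this equals zeta_12^3 = exp(2*pi*i*3/12) = I.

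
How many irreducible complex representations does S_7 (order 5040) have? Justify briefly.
15

Derivation: The number of irreducible complex representations of a finite group equals its number of conjugacy classes. Conjugacy classes in S_7 correspond to cycle types, i.e. partitions of 7; there are p(7) = 15 of them, so S_7 (order 5040) has exactly 15 irreducible complex representations.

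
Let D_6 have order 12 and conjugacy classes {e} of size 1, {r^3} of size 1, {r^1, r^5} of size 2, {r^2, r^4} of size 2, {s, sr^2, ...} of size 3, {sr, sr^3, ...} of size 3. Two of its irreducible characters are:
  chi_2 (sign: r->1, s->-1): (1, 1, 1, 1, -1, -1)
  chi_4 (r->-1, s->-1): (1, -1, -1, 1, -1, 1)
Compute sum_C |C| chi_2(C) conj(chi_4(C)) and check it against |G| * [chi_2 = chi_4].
Sum = 0; so <chi_2, chi_4> = 0 (distinct irreducibles are orthogonal).

Derivation: Compute term by term over conjugacy classes (|C| * chi_2(C) * conj(chi_4(C))):
  1*(1)*conj(1) + 1*(1)*conj(-1) + 2*(1)*conj(-1) + 2*(1)*conj(1) + 3*(-1)*conj(-1) + 3*(-1)*conj(1)
  = (1) + (-1) + (-2) + (2) + (3) + (-3)
  = 0.
Dividing by |G| = 12 gives 0/12 = 0, matching the row-orthogonality relation <chi_2, chi_4> = [chi_2 = chi_4].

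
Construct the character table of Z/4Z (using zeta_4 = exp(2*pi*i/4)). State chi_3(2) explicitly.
Character table of Z/4Z (irreps indexed chi_0,...,chi_3 with chi_k(m) = zeta_4^(k*m), zeta_4 = exp(2*pi*i/4)):
  irrep \ class  {0} (size 1)  {1} (size 1)  {2} (size 1)  {3} (size 1)
  chi_0          1             1             1             1           
  chi_1          1             I             -1            -I          
  chi_2          1             -1            1             -1          
  chi_3          1             -I            -1            I           

Spot check: chi_3(2) = zeta_4^(3*2) = zeta_4^6 = -1.

Details: Z/4Z is abelian, so all 4 irreducible complex representations are 1-dimensional. They are given by chi_k(m) = zeta_4^(k*m) for k = 0,...,3. Row orthogonality: sum_m chi_k(m) conj(chi_l(m)) = 4 * [k = l].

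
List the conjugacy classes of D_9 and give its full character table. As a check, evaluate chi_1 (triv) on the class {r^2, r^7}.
Conjugacy classes: {e} of size 1, {r^1, r^8} of size 2, {r^2, r^7} of size 2, {r^3, r^6} of size 2, {r^4, r^5} of size 2, {s, sr, ..., sr^8} of size 9.
Character table:
  irrep \ class              {e} (size 1)  {r^1, r^8} (size 2)  {r^2, r^7} (size 2)  {r^3, r^6} (size 2)  {r^4, r^5} (size 2)  {s, sr, ..., sr^8} (size 9)
  chi_1 (triv)               1             1                    1                    1                    1                    1                          
  chi_2 (sign: r->1, s->-1)  1             1                    1                    1                    1                    -1                         
  chi_3 (2d, j=1)            2             2*cos(2*pi/9)        2*cos(4*pi/9)        -1                   -2*cos(pi/9)         0                          
  chi_4 (2d, j=2)            2             2*cos(4*pi/9)        -2*cos(pi/9)         -1                   2*cos(2*pi/9)        0                          
  chi_5 (2d, j=3)            2             -1                   -1                   2                    -1                   0                          
  chi_6 (2d, j=4)            2             -2*cos(pi/9)         2*cos(2*pi/9)        -1                   2*cos(4*pi/9)        0                          

Spot check: chi_1 (triv) on {r^2, r^7} = 1.

Working: D_9 has order 2*9 = 18 with 6 conjugacy classes, hence 6 irreducibles. Sum of squared dims 1 + 1 + 4 + 4 + 4 + 4 = 18 = |G|. Linear characters come from the abelianisation; the 2-dimensional irreps have character r^k -> 2*cos(2*pi*j*k/9), reflections -> 0.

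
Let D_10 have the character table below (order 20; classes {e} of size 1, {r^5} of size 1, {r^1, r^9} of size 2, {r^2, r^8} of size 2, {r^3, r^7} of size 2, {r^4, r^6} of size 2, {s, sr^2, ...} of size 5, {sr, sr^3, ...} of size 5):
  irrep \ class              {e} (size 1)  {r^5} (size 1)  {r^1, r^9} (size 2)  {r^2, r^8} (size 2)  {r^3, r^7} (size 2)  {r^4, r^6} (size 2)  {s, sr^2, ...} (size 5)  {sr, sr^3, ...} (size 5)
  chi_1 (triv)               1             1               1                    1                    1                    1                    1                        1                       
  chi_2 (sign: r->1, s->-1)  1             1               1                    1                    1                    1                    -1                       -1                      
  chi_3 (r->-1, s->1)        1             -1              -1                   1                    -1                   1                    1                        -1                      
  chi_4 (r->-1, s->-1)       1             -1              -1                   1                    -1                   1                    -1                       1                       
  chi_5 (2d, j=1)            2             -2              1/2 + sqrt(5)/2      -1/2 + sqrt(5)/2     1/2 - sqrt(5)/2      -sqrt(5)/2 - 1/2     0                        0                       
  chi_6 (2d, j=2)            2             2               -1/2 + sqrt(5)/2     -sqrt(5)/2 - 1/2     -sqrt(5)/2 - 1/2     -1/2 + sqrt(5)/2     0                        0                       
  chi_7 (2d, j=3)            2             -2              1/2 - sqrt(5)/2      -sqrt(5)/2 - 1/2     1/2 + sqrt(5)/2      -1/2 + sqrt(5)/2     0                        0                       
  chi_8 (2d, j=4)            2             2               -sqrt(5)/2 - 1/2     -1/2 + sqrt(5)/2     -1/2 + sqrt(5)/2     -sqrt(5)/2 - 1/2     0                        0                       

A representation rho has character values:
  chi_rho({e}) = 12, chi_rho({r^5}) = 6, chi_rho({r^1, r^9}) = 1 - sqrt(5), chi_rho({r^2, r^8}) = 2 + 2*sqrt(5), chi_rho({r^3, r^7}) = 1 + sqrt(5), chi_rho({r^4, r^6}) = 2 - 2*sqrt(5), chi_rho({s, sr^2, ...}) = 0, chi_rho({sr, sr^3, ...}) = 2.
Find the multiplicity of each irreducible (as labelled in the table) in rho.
Multiplicities: chi_1: 2, chi_2: 1, chi_3: 0, chi_4: 1, chi_5: 1, chi_6: 0, chi_7: 0, chi_8: 3.

Justification: Use <chi_rho, chi> = (1/|G|) sum_C |C| * chi_rho(C) * conj(chi(C)) with |G| = 20 for each irreducible chi in the table:
  <chi_rho, chi_1> = (1/20)[1*(12)*conj(1) + 1*(6)*conj(1) + 2*(1 - sqrt(5))*conj(1) + 2*(2 + 2*sqrt(5))*conj(1) + 2*(1 + sqrt(5))*conj(1) + 2*(2 - 2*sqrt(5))*conj(1) + 5*(0)*conj(1) + 5*(2)*conj(1)]
      = (1/20)[(12) + (6) + (2 - 2*sqrt(5)) + (4 + 4*sqrt(5)) + (2 + 2*sqrt(5)) + (4 - 4*sqrt(5)) + (0) + (10)] = 40/20 = 2
  <chi_rho, chi_2> = (1/20)[1*(12)*conj(1) + 1*(6)*conj(1) + 2*(1 - sqrt(5))*conj(1) + 2*(2 + 2*sqrt(5))*conj(1) + 2*(1 + sqrt(5))*conj(1) + 2*(2 - 2*sqrt(5))*conj(1) + 5*(0)*conj(-1) + 5*(2)*conj(-1)]
      = (1/20)[(12) + (6) + (2 - 2*sqrt(5)) + (4 + 4*sqrt(5)) + (2 + 2*sqrt(5)) + (4 - 4*sqrt(5)) + (0) + (-10)] = 20/20 = 1
  <chi_rho, chi_3> = (1/20)[1*(12)*conj(1) + 1*(6)*conj(-1) + 2*(1 - sqrt(5))*conj(-1) + 2*(2 + 2*sqrt(5))*conj(1) + 2*(1 + sqrt(5))*conj(-1) + 2*(2 - 2*sqrt(5))*conj(1) + 5*(0)*conj(1) + 5*(2)*conj(-1)]
      = (1/20)[(12) + (-6) + (-2 + 2*sqrt(5)) + (4 + 4*sqrt(5)) + (-2*sqrt(5) - 2) + (4 - 4*sqrt(5)) + (0) + (-10)] = 0/20 = 0
  <chi_rho, chi_4> = (1/20)[1*(12)*conj(1) + 1*(6)*conj(-1) + 2*(1 - sqrt(5))*conj(-1) + 2*(2 + 2*sqrt(5))*conj(1) + 2*(1 + sqrt(5))*conj(-1) + 2*(2 - 2*sqrt(5))*conj(1) + 5*(0)*conj(-1) + 5*(2)*conj(1)]
      = (1/20)[(12) + (-6) + (-2 + 2*sqrt(5)) + (4 + 4*sqrt(5)) + (-2*sqrt(5) - 2) + (4 - 4*sqrt(5)) + (0) + (10)] = 20/20 = 1
  <chi_rho, chi_5> = (1/20)[1*(12)*conj(2) + 1*(6)*conj(-2) + 2*(1 - sqrt(5))*conj(1/2 + sqrt(5)/2) + 2*(2 + 2*sqrt(5))*conj(-1/2 + sqrt(5)/2) + 2*(1 + sqrt(5))*conj(1/2 - sqrt(5)/2) + 2*(2 - 2*sqrt(5))*conj(-sqrt(5)/2 - 1/2) + 5*(0)*conj(0) + 5*(2)*conj(0)]
      = (1/20)[(24) + (-12) + (-4) + (8) + (-4) + (8) + (0) + (0)] = 20/20 = 1
  <chi_rho, chi_6> = (1/20)[1*(12)*conj(2) + 1*(6)*conj(2) + 2*(1 - sqrt(5))*conj(-1/2 + sqrt(5)/2) + 2*(2 + 2*sqrt(5))*conj(-sqrt(5)/2 - 1/2) + 2*(1 + sqrt(5))*conj(-sqrt(5)/2 - 1/2) + 2*(2 - 2*sqrt(5))*conj(-1/2 + sqrt(5)/2) + 5*(0)*conj(0) + 5*(2)*conj(0)]
      = (1/20)[(24) + (12) + (-6 + 2*sqrt(5)) + (-12 - 4*sqrt(5)) + (-6 - 2*sqrt(5)) + (-12 + 4*sqrt(5)) + (0) + (0)] = 0/20 = 0
  <chi_rho, chi_7> = (1/20)[1*(12)*conj(2) + 1*(6)*conj(-2) + 2*(1 - sqrt(5))*conj(1/2 - sqrt(5)/2) + 2*(2 + 2*sqrt(5))*conj(-sqrt(5)/2 - 1/2) + 2*(1 + sqrt(5))*conj(1/2 + sqrt(5)/2) + 2*(2 - 2*sqrt(5))*conj(-1/2 + sqrt(5)/2) + 5*(0)*conj(0) + 5*(2)*conj(0)]
      = (1/20)[(24) + (-12) + (6 - 2*sqrt(5)) + (-12 - 4*sqrt(5)) + (2*sqrt(5) + 6) + (-12 + 4*sqrt(5)) + (0) + (0)] = 0/20 = 0
  <chi_rho, chi_8> = (1/20)[1*(12)*conj(2) + 1*(6)*conj(2) + 2*(1 - sqrt(5))*conj(-sqrt(5)/2 - 1/2) + 2*(2 + 2*sqrt(5))*conj(-1/2 + sqrt(5)/2) + 2*(1 + sqrt(5))*conj(-1/2 + sqrt(5)/2) + 2*(2 - 2*sqrt(5))*conj(-sqrt(5)/2 - 1/2) + 5*(0)*conj(0) + 5*(2)*conj(0)]
      = (1/20)[(24) + (12) + (4) + (8) + (4) + (8) + (0) + (0)] = 60/20 = 3
Dimension check: dim(rho) = sum (mult * dim) = 2*1 + 1*1 + 0*1 + 1*1 + 1*2 + 0*2 + 0*2 + 3*2 = 12 = chi_rho(e) = 12.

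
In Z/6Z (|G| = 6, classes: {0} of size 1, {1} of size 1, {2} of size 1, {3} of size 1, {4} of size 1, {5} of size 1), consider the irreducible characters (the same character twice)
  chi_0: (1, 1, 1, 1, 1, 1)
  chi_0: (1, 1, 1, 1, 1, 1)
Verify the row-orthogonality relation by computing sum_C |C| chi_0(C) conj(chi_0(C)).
Sum = 6 = |G| = 6; so <chi_0, chi_0> = 1 (norm-1 confirms irreducibility).

Argument: Compute term by term over conjugacy classes (|C| * chi_0(C) * conj(chi_0(C))):
  1*(1)*conj(1) + 1*(1)*conj(1) + 1*(1)*conj(1) + 1*(1)*conj(1) + 1*(1)*conj(1) + 1*(1)*conj(1)
  = (1) + (1) + (1) + (1) + (1) + (1)
  = 6.
(Exp terms are combined using exp(i*s)*conj(exp(i*t)) = exp(i*(s-t)), and sums of them are collapsed using the identity that for every m > 1 the m distinct m-th roots of unity sum to 0, e.g. 1 + exp(2*I*pi/3) + exp(-2*I*pi/3) = 0.)
Dividing by |G| = 6 gives 6/6 = 1, matching the row-orthogonality relation <chi_0, chi_0> = [chi_0 = chi_0].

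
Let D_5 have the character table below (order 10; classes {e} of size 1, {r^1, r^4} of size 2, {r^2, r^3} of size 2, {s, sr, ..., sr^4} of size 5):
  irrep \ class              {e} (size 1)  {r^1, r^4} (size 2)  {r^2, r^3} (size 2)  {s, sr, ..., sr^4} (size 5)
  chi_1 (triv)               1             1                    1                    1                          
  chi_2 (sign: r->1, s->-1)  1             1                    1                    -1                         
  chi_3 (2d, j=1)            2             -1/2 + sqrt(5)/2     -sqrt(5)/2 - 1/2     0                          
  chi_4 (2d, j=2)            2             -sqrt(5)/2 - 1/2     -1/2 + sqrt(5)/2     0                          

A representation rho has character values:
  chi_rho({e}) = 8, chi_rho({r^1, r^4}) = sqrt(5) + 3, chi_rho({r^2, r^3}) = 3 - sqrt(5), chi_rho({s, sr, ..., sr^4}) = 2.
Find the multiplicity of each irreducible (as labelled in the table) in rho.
Multiplicities: chi_1: 3, chi_2: 1, chi_3: 2, chi_4: 0.

Reasoning: Use <chi_rho, chi> = (1/|G|) sum_C |C| * chi_rho(C) * conj(chi(C)) with |G| = 10 for each irreducible chi in the table:
  <chi_rho, chi_1> = (1/10)[1*(8)*conj(1) + 2*(sqrt(5) + 3)*conj(1) + 2*(3 - sqrt(5))*conj(1) + 5*(2)*conj(1)]
      = (1/10)[(8) + (2*sqrt(5) + 6) + (6 - 2*sqrt(5)) + (10)] = 30/10 = 3
  <chi_rho, chi_2> = (1/10)[1*(8)*conj(1) + 2*(sqrt(5) + 3)*conj(1) + 2*(3 - sqrt(5))*conj(1) + 5*(2)*conj(-1)]
      = (1/10)[(8) + (2*sqrt(5) + 6) + (6 - 2*sqrt(5)) + (-10)] = 10/10 = 1
  <chi_rho, chi_3> = (1/10)[1*(8)*conj(2) + 2*(sqrt(5) + 3)*conj(-1/2 + sqrt(5)/2) + 2*(3 - sqrt(5))*conj(-sqrt(5)/2 - 1/2) + 5*(2)*conj(0)]
      = (1/10)[(16) + (2 + 2*sqrt(5)) + (2 - 2*sqrt(5)) + (0)] = 20/10 = 2
  <chi_rho, chi_4> = (1/10)[1*(8)*conj(2) + 2*(sqrt(5) + 3)*conj(-sqrt(5)/2 - 1/2) + 2*(3 - sqrt(5))*conj(-1/2 + sqrt(5)/2) + 5*(2)*conj(0)]
      = (1/10)[(16) + (-4*sqrt(5) - 8) + (-8 + 4*sqrt(5)) + (0)] = 0/10 = 0
Dimension check: dim(rho) = sum (mult * dim) = 3*1 + 1*1 + 2*2 + 0*2 = 8 = chi_rho(e) = 8.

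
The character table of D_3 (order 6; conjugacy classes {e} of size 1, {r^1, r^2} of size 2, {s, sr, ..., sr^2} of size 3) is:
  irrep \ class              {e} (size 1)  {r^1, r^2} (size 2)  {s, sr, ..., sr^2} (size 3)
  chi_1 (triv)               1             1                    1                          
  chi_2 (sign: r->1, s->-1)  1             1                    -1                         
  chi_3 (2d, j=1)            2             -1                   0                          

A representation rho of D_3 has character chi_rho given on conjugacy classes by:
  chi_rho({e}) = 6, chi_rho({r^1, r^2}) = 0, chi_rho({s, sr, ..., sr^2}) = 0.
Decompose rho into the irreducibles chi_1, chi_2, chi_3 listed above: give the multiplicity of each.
Multiplicities: chi_1: 1, chi_2: 1, chi_3: 2.

Why: Use <chi_rho, chi> = (1/|G|) sum_C |C| * chi_rho(C) * conj(chi(C)) with |G| = 6 for each irreducible chi in the table:
  <chi_rho, chi_1> = (1/6)[1*(6)*conj(1) + 2*(0)*conj(1) + 3*(0)*conj(1)]
      = (1/6)[(6) + (0) + (0)] = 6/6 = 1
  <chi_rho, chi_2> = (1/6)[1*(6)*conj(1) + 2*(0)*conj(1) + 3*(0)*conj(-1)]
      = (1/6)[(6) + (0) + (0)] = 6/6 = 1
  <chi_rho, chi_3> = (1/6)[1*(6)*conj(2) + 2*(0)*conj(-1) + 3*(0)*conj(0)]
      = (1/6)[(12) + (0) + (0)] = 12/6 = 2
Dimension check: dim(rho) = sum (mult * dim) = 1*1 + 1*1 + 2*2 = 6 = chi_rho(e) = 6.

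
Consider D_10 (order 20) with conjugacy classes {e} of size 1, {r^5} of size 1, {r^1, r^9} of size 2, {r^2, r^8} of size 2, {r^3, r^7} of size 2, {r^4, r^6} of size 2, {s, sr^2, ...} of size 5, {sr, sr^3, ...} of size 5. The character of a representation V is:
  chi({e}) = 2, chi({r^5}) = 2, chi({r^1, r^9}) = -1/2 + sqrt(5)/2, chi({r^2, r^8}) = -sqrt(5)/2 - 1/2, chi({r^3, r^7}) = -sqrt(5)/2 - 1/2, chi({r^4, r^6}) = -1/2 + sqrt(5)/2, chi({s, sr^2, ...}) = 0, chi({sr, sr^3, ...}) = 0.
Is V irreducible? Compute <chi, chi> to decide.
Irreducible: <chi, chi> = 1.

Explanation: <chi, chi> = (1/|G|) sum_C |C| * |chi(C)|^2 = (1/20)[1*|2|^2 + 1*|2|^2 + 2*|-1/2 + sqrt(5)/2|^2 + 2*|-sqrt(5)/2 - 1/2|^2 + 2*|-sqrt(5)/2 - 1/2|^2 + 2*|-1/2 + sqrt(5)/2|^2 + 5*|0|^2 + 5*|0|^2]
  = (1/20)[(4) + (4) + (3 - sqrt(5)) + (sqrt(5) + 3) + (sqrt(5) + 3) + (3 - sqrt(5)) + (0) + (0)] = 20/20 = 1.
A character is irreducible iff <chi, chi> = 1, so this representation is irreducible.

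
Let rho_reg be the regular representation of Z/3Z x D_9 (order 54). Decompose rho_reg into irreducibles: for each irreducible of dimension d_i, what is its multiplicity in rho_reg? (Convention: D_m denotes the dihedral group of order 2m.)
Each irreducible V_i of dimension d_i appears with multiplicity d_i, i.e. rho_reg = (direct sum over all irreducibles V_i) d_i V_i. The irreducible dimensions for Z/3Z x D_9 are 1, 1, 1, 1, 1, 1, 2, 2, 2, 2, 2, 2, 2, 2, 2, 2, 2, 2: 6 irreducibles of dimension 1, each with multiplicity 1; 12 irreducibles of dimension 2, each with multiplicity 2. Total dimension 6*1*1 + 12*2*2 = 54 = |G|.

General theorem: in the regular representation of a finite group G, each irreducible appears with multiplicity equal to its dimension. Check: dim(rho_reg) = sum d_i^2 = 1 + 1 + 1 + 1 + 1 + 1 + 4 + 4 + 4 + 4 + 4 + 4 + 4 + 4 + 4 + 4 + 4 + 4 = 54 = |G|.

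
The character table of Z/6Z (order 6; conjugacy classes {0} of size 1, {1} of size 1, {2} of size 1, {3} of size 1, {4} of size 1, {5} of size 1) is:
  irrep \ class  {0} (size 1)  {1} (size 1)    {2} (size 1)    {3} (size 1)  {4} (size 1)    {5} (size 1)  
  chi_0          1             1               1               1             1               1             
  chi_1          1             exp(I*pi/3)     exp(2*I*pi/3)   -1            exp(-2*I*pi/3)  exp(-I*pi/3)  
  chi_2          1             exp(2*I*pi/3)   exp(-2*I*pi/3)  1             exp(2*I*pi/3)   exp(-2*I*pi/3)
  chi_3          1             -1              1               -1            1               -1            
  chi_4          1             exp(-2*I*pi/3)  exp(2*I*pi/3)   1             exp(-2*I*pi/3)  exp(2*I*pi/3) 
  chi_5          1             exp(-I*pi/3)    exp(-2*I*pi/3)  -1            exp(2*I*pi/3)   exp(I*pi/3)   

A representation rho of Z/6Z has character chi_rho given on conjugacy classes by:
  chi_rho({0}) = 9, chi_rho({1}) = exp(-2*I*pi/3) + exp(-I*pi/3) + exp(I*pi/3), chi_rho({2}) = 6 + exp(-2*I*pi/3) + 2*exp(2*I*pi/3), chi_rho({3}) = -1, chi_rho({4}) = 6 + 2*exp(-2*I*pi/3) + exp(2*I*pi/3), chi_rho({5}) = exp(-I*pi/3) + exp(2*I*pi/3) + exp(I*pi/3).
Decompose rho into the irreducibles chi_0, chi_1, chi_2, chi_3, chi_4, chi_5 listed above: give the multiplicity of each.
Multiplicities: chi_0: 3, chi_1: 1, chi_2: 0, chi_3: 3, chi_4: 1, chi_5: 1.

Working: Use <chi_rho, chi> = (1/|G|) sum_C |C| * chi_rho(C) * conj(chi(C)) with |G| = 6 for each irreducible chi in the table:
  <chi_rho, chi_0> = (1/6)[1*(9)*conj(1) + 1*(exp(-2*I*pi/3) + exp(-I*pi/3) + exp(I*pi/3))*conj(1) + 1*(6 + exp(-2*I*pi/3) + 2*exp(2*I*pi/3))*conj(1) + 1*(-1)*conj(1) + 1*(6 + 2*exp(-2*I*pi/3) + exp(2*I*pi/3))*conj(1) + 1*(exp(-I*pi/3) + exp(2*I*pi/3) + exp(I*pi/3))*conj(1)]
      = (1/6)[(9) + (exp(-2*I*pi/3) + exp(-I*pi/3) + exp(I*pi/3)) + (6 + exp(-2*I*pi/3) + 2*exp(2*I*pi/3)) + (-1) + (6 + 2*exp(-2*I*pi/3) + exp(2*I*pi/3)) + (exp(-I*pi/3) + exp(2*I*pi/3) + exp(I*pi/3))] = 18/6 = 3
  <chi_rho, chi_1> = (1/6)[1*(9)*conj(1) + 1*(exp(-2*I*pi/3) + exp(-I*pi/3) + exp(I*pi/3))*conj(exp(I*pi/3)) + 1*(6 + exp(-2*I*pi/3) + 2*exp(2*I*pi/3))*conj(exp(2*I*pi/3)) + 1*(-1)*conj(-1) + 1*(6 + 2*exp(-2*I*pi/3) + exp(2*I*pi/3))*conj(exp(-2*I*pi/3)) + 1*(exp(-I*pi/3) + exp(2*I*pi/3) + exp(I*pi/3))*conj(exp(-I*pi/3))]
      = (1/6)[(9) + (exp(-2*I*pi/3)) + (2 + 6*exp(-2*I*pi/3) + exp(2*I*pi/3)) + (1) + (2 + exp(-2*I*pi/3) + 6*exp(2*I*pi/3)) + (exp(2*I*pi/3))] = 6/6 = 1
  <chi_rho, chi_2> = (1/6)[1*(9)*conj(1) + 1*(exp(-2*I*pi/3) + exp(-I*pi/3) + exp(I*pi/3))*conj(exp(2*I*pi/3)) + 1*(6 + exp(-2*I*pi/3) + 2*exp(2*I*pi/3))*conj(exp(-2*I*pi/3)) + 1*(-1)*conj(1) + 1*(6 + 2*exp(-2*I*pi/3) + exp(2*I*pi/3))*conj(exp(2*I*pi/3)) + 1*(exp(-I*pi/3) + exp(2*I*pi/3) + exp(I*pi/3))*conj(exp(-2*I*pi/3))]
      = (1/6)[(9) + (-1) + (1 + 2*exp(-2*I*pi/3) + 6*exp(2*I*pi/3)) + (-1) + (1 + 6*exp(-2*I*pi/3) + 2*exp(2*I*pi/3)) + (-1)] = 0/6 = 0
  <chi_rho, chi_3> = (1/6)[1*(9)*conj(1) + 1*(exp(-2*I*pi/3) + exp(-I*pi/3) + exp(I*pi/3))*conj(-1) + 1*(6 + exp(-2*I*pi/3) + 2*exp(2*I*pi/3))*conj(1) + 1*(-1)*conj(-1) + 1*(6 + 2*exp(-2*I*pi/3) + exp(2*I*pi/3))*conj(1) + 1*(exp(-I*pi/3) + exp(2*I*pi/3) + exp(I*pi/3))*conj(-1)]
      = (1/6)[(9) + (-exp(I*pi/3) - exp(-I*pi/3) - exp(-2*I*pi/3)) + (6 + exp(-2*I*pi/3) + 2*exp(2*I*pi/3)) + (1) + (6 + 2*exp(-2*I*pi/3) + exp(2*I*pi/3)) + (-exp(I*pi/3) - exp(2*I*pi/3) - exp(-I*pi/3))] = 18/6 = 3
  <chi_rho, chi_4> = (1/6)[1*(9)*conj(1) + 1*(exp(-2*I*pi/3) + exp(-I*pi/3) + exp(I*pi/3))*conj(exp(-2*I*pi/3)) + 1*(6 + exp(-2*I*pi/3) + 2*exp(2*I*pi/3))*conj(exp(2*I*pi/3)) + 1*(-1)*conj(1) + 1*(6 + 2*exp(-2*I*pi/3) + exp(2*I*pi/3))*conj(exp(-2*I*pi/3)) + 1*(exp(-I*pi/3) + exp(2*I*pi/3) + exp(I*pi/3))*conj(exp(2*I*pi/3))]
      = (1/6)[(9) + (exp(I*pi/3)) + (2 + 6*exp(-2*I*pi/3) + exp(2*I*pi/3)) + (-1) + (2 + exp(-2*I*pi/3) + 6*exp(2*I*pi/3)) + (exp(-I*pi/3))] = 6/6 = 1
  <chi_rho, chi_5> = (1/6)[1*(9)*conj(1) + 1*(exp(-2*I*pi/3) + exp(-I*pi/3) + exp(I*pi/3))*conj(exp(-I*pi/3)) + 1*(6 + exp(-2*I*pi/3) + 2*exp(2*I*pi/3))*conj(exp(-2*I*pi/3)) + 1*(-1)*conj(-1) + 1*(6 + 2*exp(-2*I*pi/3) + exp(2*I*pi/3))*conj(exp(2*I*pi/3)) + 1*(exp(-I*pi/3) + exp(2*I*pi/3) + exp(I*pi/3))*conj(exp(I*pi/3))]
      = (1/6)[(9) + (1) + (1 + 2*exp(-2*I*pi/3) + 6*exp(2*I*pi/3)) + (1) + (1 + 6*exp(-2*I*pi/3) + 2*exp(2*I*pi/3)) + (1)] = 6/6 = 1
(Exp terms are combined using exp(i*s)*conj(exp(i*t)) = exp(i*(s-t)), and sums of them are collapsed using the identity that for every m > 1 the m distinct m-th roots of unity sum to 0, e.g. 1 + exp(2*I*pi/3) + exp(-2*I*pi/3) = 0.)
Dimension check: dim(rho) = sum (mult * dim) = 3*1 + 1*1 + 0*1 + 3*1 + 1*1 + 1*1 = 9 = chi_rho(e) = 9.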